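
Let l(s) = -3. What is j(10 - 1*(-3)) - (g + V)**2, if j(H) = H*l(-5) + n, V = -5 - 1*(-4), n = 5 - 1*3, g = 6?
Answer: -62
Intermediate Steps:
n = 2 (n = 5 - 3 = 2)
V = -1 (V = -5 + 4 = -1)
j(H) = 2 - 3*H (j(H) = H*(-3) + 2 = -3*H + 2 = 2 - 3*H)
j(10 - 1*(-3)) - (g + V)**2 = (2 - 3*(10 - 1*(-3))) - (6 - 1)**2 = (2 - 3*(10 + 3)) - 1*5**2 = (2 - 3*13) - 1*25 = (2 - 39) - 25 = -37 - 25 = -62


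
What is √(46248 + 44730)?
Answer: √90978 ≈ 301.63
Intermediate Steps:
√(46248 + 44730) = √90978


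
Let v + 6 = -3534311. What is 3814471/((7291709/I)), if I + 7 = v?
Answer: -13481576402604/7291709 ≈ -1.8489e+6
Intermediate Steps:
v = -3534317 (v = -6 - 3534311 = -3534317)
I = -3534324 (I = -7 - 3534317 = -3534324)
3814471/((7291709/I)) = 3814471/((7291709/(-3534324))) = 3814471/((7291709*(-1/3534324))) = 3814471/(-7291709/3534324) = 3814471*(-3534324/7291709) = -13481576402604/7291709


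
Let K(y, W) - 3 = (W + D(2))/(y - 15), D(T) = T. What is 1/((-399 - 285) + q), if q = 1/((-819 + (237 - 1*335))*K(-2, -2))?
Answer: -2751/1881685 ≈ -0.0014620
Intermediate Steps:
K(y, W) = 3 + (2 + W)/(-15 + y) (K(y, W) = 3 + (W + 2)/(y - 15) = 3 + (2 + W)/(-15 + y))
q = -1/2751 (q = 1/((-819 + (237 - 1*335))*(((-43 - 2 + 3*(-2))/(-15 - 2)))) = 1/((-819 + (237 - 335))*(((-43 - 2 - 6)/(-17)))) = 1/((-819 - 98)*((-1/17*(-51)))) = 1/(-917*3) = -1/917*⅓ = -1/2751 ≈ -0.00036350)
1/((-399 - 285) + q) = 1/((-399 - 285) - 1/2751) = 1/(-684 - 1/2751) = 1/(-1881685/2751) = -2751/1881685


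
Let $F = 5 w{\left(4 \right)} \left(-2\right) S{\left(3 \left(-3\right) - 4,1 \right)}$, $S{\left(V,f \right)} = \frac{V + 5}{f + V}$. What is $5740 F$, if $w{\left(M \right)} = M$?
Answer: $- \frac{459200}{3} \approx -1.5307 \cdot 10^{5}$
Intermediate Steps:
$S{\left(V,f \right)} = \frac{5 + V}{V + f}$
$F = - \frac{80}{3}$ ($F = 5 \cdot 4 \left(-2\right) \frac{5 + \left(3 \left(-3\right) - 4\right)}{\left(3 \left(-3\right) - 4\right) + 1} = 20 \left(-2\right) \frac{5 - 13}{\left(-9 - 4\right) + 1} = - 40 \frac{5 - 13}{-13 + 1} = - 40 \frac{1}{-12} \left(-8\right) = - 40 \left(\left(- \frac{1}{12}\right) \left(-8\right)\right) = \left(-40\right) \frac{2}{3} = - \frac{80}{3} \approx -26.667$)
$5740 F = 5740 \left(- \frac{80}{3}\right) = - \frac{459200}{3}$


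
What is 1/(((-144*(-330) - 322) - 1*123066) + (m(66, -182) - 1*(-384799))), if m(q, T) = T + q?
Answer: 1/308815 ≈ 3.2382e-6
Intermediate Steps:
1/(((-144*(-330) - 322) - 1*123066) + (m(66, -182) - 1*(-384799))) = 1/(((-144*(-330) - 322) - 1*123066) + ((-182 + 66) - 1*(-384799))) = 1/(((47520 - 322) - 123066) + (-116 + 384799)) = 1/((47198 - 123066) + 384683) = 1/(-75868 + 384683) = 1/308815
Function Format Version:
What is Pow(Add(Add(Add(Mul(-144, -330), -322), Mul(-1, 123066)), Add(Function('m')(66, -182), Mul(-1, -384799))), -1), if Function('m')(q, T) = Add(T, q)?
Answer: Rational(1, 308815) ≈ 3.2382e-6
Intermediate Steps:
Pow(Add(Add(Add(Mul(-144, -330), -322), Mul(-1, 123066)), Add(Function('m')(66, -182), Mul(-1, -384799))), -1) = Pow(Add(Add(Add(Mul(-144, -330), -322), Mul(-1, 123066)), Add(Add(-182, 66), Mul(-1, -384799))), -1) = Pow(Add(Add(Add(47520, -322), -123066), Add(-116, 384799)), -1) = Pow(Add(Add(47198, -123066), 384683), -1) = Pow(Add(-75868, 384683), -1) = Pow(308815, -1) = Rational(1, 308815)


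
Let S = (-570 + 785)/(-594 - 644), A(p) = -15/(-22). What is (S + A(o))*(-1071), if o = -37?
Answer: -3705660/6809 ≈ -544.23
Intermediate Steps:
A(p) = 15/22 (A(p) = -15*(-1/22) = 15/22)
S = -215/1238 (S = 215/(-1238) = 215*(-1/1238) = -215/1238 ≈ -0.17367)
(S + A(o))*(-1071) = (-215/1238 + 15/22)*(-1071) = (3460/6809)*(-1071) = -3705660/6809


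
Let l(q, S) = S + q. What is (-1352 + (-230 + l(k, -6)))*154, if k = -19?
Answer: -247478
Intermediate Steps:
(-1352 + (-230 + l(k, -6)))*154 = (-1352 + (-230 + (-6 - 19)))*154 = (-1352 + (-230 - 25))*154 = (-1352 - 255)*154 = -1607*154 = -247478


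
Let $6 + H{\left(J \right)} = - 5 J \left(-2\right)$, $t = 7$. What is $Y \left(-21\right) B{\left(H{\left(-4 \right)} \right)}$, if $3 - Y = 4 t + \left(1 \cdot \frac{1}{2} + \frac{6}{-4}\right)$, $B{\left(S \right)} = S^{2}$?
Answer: $1066464$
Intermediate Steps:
$H{\left(J \right)} = -6 + 10 J$ ($H{\left(J \right)} = -6 + - 5 J \left(-2\right) = -6 + 10 J$)
$Y = -24$ ($Y = 3 - \left(4 \cdot 7 + \left(1 \cdot \frac{1}{2} + \frac{6}{-4}\right)\right) = 3 - \left(28 + \left(1 \cdot \frac{1}{2} + 6 \left(- \frac{1}{4}\right)\right)\right) = 3 - \left(28 + \left(\frac{1}{2} - \frac{3}{2}\right)\right) = 3 - \left(28 - 1\right) = 3 - 27 = -24$)
$Y \left(-21\right) B{\left(H{\left(-4 \right)} \right)} = \left(-24\right) \left(-21\right) \left(-6 + 10 \left(-4\right)\right)^{2} = 504 \left(-6 - 40\right)^{2} = 504 \left(-46\right)^{2} = 504 \cdot 2116 = 1066464$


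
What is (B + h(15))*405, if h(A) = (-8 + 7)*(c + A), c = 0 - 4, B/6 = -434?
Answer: -1059075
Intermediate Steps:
B = -2604 (B = 6*(-434) = -2604)
c = -4
h(A) = 4 - A (h(A) = (-8 + 7)*(-4 + A) = -(-4 + A) = 4 - A)
(B + h(15))*405 = (-2604 + (4 - 1*15))*405 = (-2604 + (4 - 15))*405 = (-2604 - 11)*405 = -2615*405 = -1059075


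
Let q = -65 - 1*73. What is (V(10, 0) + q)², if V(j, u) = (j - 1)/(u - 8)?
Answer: 1238769/64 ≈ 19356.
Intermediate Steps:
V(j, u) = (-1 + j)/(-8 + u)
q = -138 (q = -65 - 73 = -138)
(V(10, 0) + q)² = ((-1 + 10)/(-8 + 0) - 138)² = (9/(-8) - 138)² = (-⅛*9 - 138)² = (-9/8 - 138)² = (-1113/8)² = 1238769/64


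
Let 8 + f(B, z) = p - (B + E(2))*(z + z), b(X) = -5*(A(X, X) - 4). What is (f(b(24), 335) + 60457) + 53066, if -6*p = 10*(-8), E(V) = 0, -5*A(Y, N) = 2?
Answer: 296365/3 ≈ 98788.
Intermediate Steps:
A(Y, N) = -⅖ (A(Y, N) = -⅕*2 = -⅖)
b(X) = 22 (b(X) = -5*(-⅖ - 4) = -5*(-22/5) = 22)
p = 40/3 (p = -5*(-8)/3 = -⅙*(-80) = 40/3 ≈ 13.333)
f(B, z) = 16/3 - 2*B*z (f(B, z) = -8 + (40/3 - (B + 0)*(z + z)) = -8 + (40/3 - B*2*z) = -8 + (40/3 - 2*B*z) = 16/3 - 2*B*z)
(f(b(24), 335) + 60457) + 53066 = ((16/3 - 2*22*335) + 60457) + 53066 = ((16/3 - 14740) + 60457) + 53066 = (-44204/3 + 60457) + 53066 = 137167/3 + 53066 = 296365/3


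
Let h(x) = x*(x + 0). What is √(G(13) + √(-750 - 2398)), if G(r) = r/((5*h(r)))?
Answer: √(65 + 8450*I*√787)/65 ≈ 5.2973 + 5.2958*I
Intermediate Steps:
h(x) = x² (h(x) = x*x = x²)
G(r) = 1/(5*r) (G(r) = r/((5*r²)) = r*(1/(5*r²)) = 1/(5*r))
√(G(13) + √(-750 - 2398)) = √((⅕)/13 + √(-750 - 2398)) = √((⅕)*(1/13) + √(-3148)) = √(1/65 + 2*I*√787)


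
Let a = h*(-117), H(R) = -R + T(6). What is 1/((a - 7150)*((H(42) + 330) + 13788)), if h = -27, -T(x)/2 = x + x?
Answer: -1/56081532 ≈ -1.7831e-8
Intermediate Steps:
T(x) = -4*x (T(x) = -2*(x + x) = -4*x)
H(R) = -24 - R (H(R) = -R - 4*6 = -R - 24 = -24 - R)
a = 3159 (a = -27*(-117) = 3159)
1/((a - 7150)*((H(42) + 330) + 13788)) = 1/((3159 - 7150)*(((-24 - 1*42) + 330) + 13788)) = 1/((-3991)*(((-24 - 42) + 330) + 13788)) = -1/(3991*((-66 + 330) + 13788)) = -1/(3991*(264 + 13788)) = -1/3991/14052 = -1/3991*1/14052 = -1/56081532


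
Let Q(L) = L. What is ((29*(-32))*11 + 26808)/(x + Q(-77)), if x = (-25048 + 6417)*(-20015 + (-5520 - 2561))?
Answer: 16600/523456499 ≈ 3.1712e-5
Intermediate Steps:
x = 523456576 (x = -18631*(-20015 - 8081) = -18631*(-28096) = 523456576)
((29*(-32))*11 + 26808)/(x + Q(-77)) = ((29*(-32))*11 + 26808)/(523456576 - 77) = (-928*11 + 26808)/523456499 = (-10208 + 26808)*(1/523456499) = 16600*(1/523456499) = 16600/523456499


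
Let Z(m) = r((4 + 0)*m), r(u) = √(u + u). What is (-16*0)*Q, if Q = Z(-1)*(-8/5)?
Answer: 0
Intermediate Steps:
r(u) = √2*√u (r(u) = √(2*u) = √2*√u)
Z(m) = 2*√2*√m (Z(m) = √2*√((4 + 0)*m) = √2*√(4*m) = √2*(2*√m) = 2*√2*√m)
Q = -16*I*√2/5 (Q = (2*√2*√(-1))*(-8/5) = (2*√2*I)*(-8*⅕) = (2*I*√2)*(-8/5) = -16*I*√2/5 ≈ -4.5255*I)
(-16*0)*Q = (-16*0)*(-16*I*√2/5) = 0*(-16*I*√2/5) = 0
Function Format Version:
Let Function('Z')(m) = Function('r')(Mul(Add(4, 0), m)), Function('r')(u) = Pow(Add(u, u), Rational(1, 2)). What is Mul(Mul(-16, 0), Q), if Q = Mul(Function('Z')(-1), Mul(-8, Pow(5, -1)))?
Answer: 0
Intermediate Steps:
Function('r')(u) = Mul(Pow(2, Rational(1, 2)), Pow(u, Rational(1, 2))) (Function('r')(u) = Pow(Mul(2, u), Rational(1, 2)) = Mul(Pow(2, Rational(1, 2)), Pow(u, Rational(1, 2))))
Function('Z')(m) = Mul(2, Pow(2, Rational(1, 2)), Pow(m, Rational(1, 2))) (Function('Z')(m) = Mul(Pow(2, Rational(1, 2)), Pow(Mul(Add(4, 0), m), Rational(1, 2))) = Mul(Pow(2, Rational(1, 2)), Pow(Mul(4, m), Rational(1, 2))) = Mul(Pow(2, Rational(1, 2)), Mul(2, Pow(m, Rational(1, 2)))) = Mul(2, Pow(2, Rational(1, 2)), Pow(m, Rational(1, 2))))
Q = Mul(Rational(-16, 5), I, Pow(2, Rational(1, 2))) (Q = Mul(Mul(2, Pow(2, Rational(1, 2)), Pow(-1, Rational(1, 2))), Mul(-8, Pow(5, -1))) = Mul(Mul(2, Pow(2, Rational(1, 2)), I), Mul(-8, Rational(1, 5))) = Mul(Mul(2, I, Pow(2, Rational(1, 2))), Rational(-8, 5)) = Mul(Rational(-16, 5), I, Pow(2, Rational(1, 2))) ≈ Mul(-4.5255, I))
Mul(Mul(-16, 0), Q) = Mul(Mul(-16, 0), Mul(Rational(-16, 5), I, Pow(2, Rational(1, 2)))) = Mul(0, Mul(Rational(-16, 5), I, Pow(2, Rational(1, 2)))) = 0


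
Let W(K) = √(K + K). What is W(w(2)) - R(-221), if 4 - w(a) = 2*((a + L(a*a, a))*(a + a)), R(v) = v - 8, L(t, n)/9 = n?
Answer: 229 + 2*I*√78 ≈ 229.0 + 17.664*I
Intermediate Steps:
L(t, n) = 9*n
R(v) = -8 + v
w(a) = 4 - 40*a² (w(a) = 4 - 2*(a + 9*a)*(a + a) = 4 - 2*(10*a)*(2*a) = 4 - 2*20*a² = 4 - 40*a²)
W(K) = √2*√K (W(K) = √(2*K) = √2*√K)
W(w(2)) - R(-221) = √2*√(4 - 40*2²) - (-8 - 221) = √2*√(4 - 40*4) - 1*(-229) = √2*√(4 - 160) + 229 = √2*√(-156) + 229 = √2*(2*I*√39) + 229 = 2*I*√78 + 229 = 229 + 2*I*√78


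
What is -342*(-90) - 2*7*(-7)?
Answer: 30878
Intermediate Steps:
-342*(-90) - 2*7*(-7) = 30780 - 14*(-7) = 30780 + 98 = 30878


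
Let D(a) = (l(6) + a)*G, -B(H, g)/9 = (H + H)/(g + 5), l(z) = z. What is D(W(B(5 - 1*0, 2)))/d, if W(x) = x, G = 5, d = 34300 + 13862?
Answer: -40/56189 ≈ -0.00071188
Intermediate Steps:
d = 48162
B(H, g) = -18*H/(5 + g) (B(H, g) = -9*(H + H)/(g + 5) = -9*2*H/(5 + g) = -18*H/(5 + g))
D(a) = 30 + 5*a (D(a) = (6 + a)*5 = 30 + 5*a)
D(W(B(5 - 1*0, 2)))/d = (30 + 5*(-18*(5 - 1*0)/(5 + 2)))/48162 = (30 + 5*(-18*(5 + 0)/7))*(1/48162) = (30 + 5*(-18*5*⅐))*(1/48162) = (30 + 5*(-90/7))*(1/48162) = (30 - 450/7)*(1/48162) = -240/7*1/48162 = -40/56189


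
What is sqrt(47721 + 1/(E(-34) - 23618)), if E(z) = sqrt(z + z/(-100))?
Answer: sqrt((11270745770 - 143163*I*sqrt(374))/(236180 - 3*I*sqrt(374))) ≈ 218.45 - 0.e-11*I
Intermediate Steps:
E(z) = 3*sqrt(11)*sqrt(z)/10 (E(z) = sqrt(z + z*(-1/100)) = sqrt(z - z/100) = sqrt(99*z/100) = 3*sqrt(11)*sqrt(z)/10)
sqrt(47721 + 1/(E(-34) - 23618)) = sqrt(47721 + 1/(3*sqrt(11)*sqrt(-34)/10 - 23618)) = sqrt(47721 + 1/(3*sqrt(11)*(I*sqrt(34))/10 - 23618)) = sqrt(47721 + 1/(3*I*sqrt(374)/10 - 23618)) = sqrt(47721 + 1/(-23618 + 3*I*sqrt(374)/10))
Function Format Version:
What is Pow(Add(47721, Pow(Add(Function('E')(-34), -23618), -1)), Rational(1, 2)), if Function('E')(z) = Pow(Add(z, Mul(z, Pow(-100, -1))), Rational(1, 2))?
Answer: Pow(Mul(Pow(Add(236180, Mul(-3, I, Pow(374, Rational(1, 2)))), -1), Add(11270745770, Mul(-143163, I, Pow(374, Rational(1, 2))))), Rational(1, 2)) ≈ Add(218.45, Mul(-0.e-11, I))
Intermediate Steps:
Function('E')(z) = Mul(Rational(3, 10), Pow(11, Rational(1, 2)), Pow(z, Rational(1, 2))) (Function('E')(z) = Pow(Add(z, Mul(z, Rational(-1, 100))), Rational(1, 2)) = Pow(Add(z, Mul(Rational(-1, 100), z)), Rational(1, 2)) = Pow(Mul(Rational(99, 100), z), Rational(1, 2)) = Mul(Rational(3, 10), Pow(11, Rational(1, 2)), Pow(z, Rational(1, 2))))
Pow(Add(47721, Pow(Add(Function('E')(-34), -23618), -1)), Rational(1, 2)) = Pow(Add(47721, Pow(Add(Mul(Rational(3, 10), Pow(11, Rational(1, 2)), Pow(-34, Rational(1, 2))), -23618), -1)), Rational(1, 2)) = Pow(Add(47721, Pow(Add(Mul(Rational(3, 10), Pow(11, Rational(1, 2)), Mul(I, Pow(34, Rational(1, 2)))), -23618), -1)), Rational(1, 2)) = Pow(Add(47721, Pow(Add(Mul(Rational(3, 10), I, Pow(374, Rational(1, 2))), -23618), -1)), Rational(1, 2)) = Pow(Add(47721, Pow(Add(-23618, Mul(Rational(3, 10), I, Pow(374, Rational(1, 2)))), -1)), Rational(1, 2))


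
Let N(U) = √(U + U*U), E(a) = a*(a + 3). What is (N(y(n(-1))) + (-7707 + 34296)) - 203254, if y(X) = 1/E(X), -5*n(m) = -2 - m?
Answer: -176665 + 5*√41/16 ≈ -1.7666e+5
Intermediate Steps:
E(a) = a*(3 + a)
n(m) = ⅖ + m/5 (n(m) = -(-2 - m)/5 = ⅖ + m/5)
y(X) = 1/(X*(3 + X))
N(U) = √(U + U²)
(N(y(n(-1))) + (-7707 + 34296)) - 203254 = (√((1/((⅖ + (⅕)*(-1))*(3 + (⅖ + (⅕)*(-1)))))*(1 + 1/((⅖ + (⅕)*(-1))*(3 + (⅖ + (⅕)*(-1)))))) + (-7707 + 34296)) - 203254 = (√((1/((⅖ - ⅕)*(3 + (⅖ - ⅕))))*(1 + 1/((⅖ - ⅕)*(3 + (⅖ - ⅕))))) + 26589) - 203254 = (√((1/((⅕)*(3 + ⅕)))*(1 + 1/((⅕)*(3 + ⅕)))) + 26589) - 203254 = (√((5/(16/5))*(1 + 5/(16/5))) + 26589) - 203254 = (√((5*(5/16))*(1 + 5*(5/16))) + 26589) - 203254 = (√(25*(1 + 25/16)/16) + 26589) - 203254 = (√((25/16)*(41/16)) + 26589) - 203254 = (√(1025/256) + 26589) - 203254 = (5*√41/16 + 26589) - 203254 = (26589 + 5*√41/16) - 203254 = -176665 + 5*√41/16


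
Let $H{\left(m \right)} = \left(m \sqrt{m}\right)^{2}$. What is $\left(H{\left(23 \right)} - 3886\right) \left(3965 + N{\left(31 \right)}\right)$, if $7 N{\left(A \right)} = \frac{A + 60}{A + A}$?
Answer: $\frac{2035825883}{62} \approx 3.2836 \cdot 10^{7}$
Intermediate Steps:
$H{\left(m \right)} = m^{3}$ ($H{\left(m \right)} = \left(m^{\frac{3}{2}}\right)^{2} = m^{3}$)
$N{\left(A \right)} = \frac{60 + A}{14 A}$ ($N{\left(A \right)} = \frac{\left(A + 60\right) \frac{1}{A + A}}{7} = \frac{\left(60 + A\right) \frac{1}{2 A}}{7} = \frac{\frac{1}{2} \frac{1}{A} \left(60 + A\right)}{7} = \frac{60 + A}{14 A}$)
$\left(H{\left(23 \right)} - 3886\right) \left(3965 + N{\left(31 \right)}\right) = \left(23^{3} - 3886\right) \left(3965 + \frac{60 + 31}{14 \cdot 31}\right) = \left(12167 - 3886\right) \left(3965 + \frac{1}{14} \cdot \frac{1}{31} \cdot 91\right) = 8281 \left(3965 + \frac{13}{62}\right) = 8281 \cdot \frac{245843}{62} = \frac{2035825883}{62}$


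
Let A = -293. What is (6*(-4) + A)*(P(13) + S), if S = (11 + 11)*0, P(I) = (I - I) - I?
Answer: 4121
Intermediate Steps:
P(I) = -I (P(I) = 0 - I = -I)
S = 0 (S = 22*0 = 0)
(6*(-4) + A)*(P(13) + S) = (6*(-4) - 293)*(-1*13 + 0) = (-24 - 293)*(-13 + 0) = -317*(-13) = 4121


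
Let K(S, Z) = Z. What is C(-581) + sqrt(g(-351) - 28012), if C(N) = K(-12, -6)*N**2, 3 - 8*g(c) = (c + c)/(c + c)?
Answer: -2025366 + 13*I*sqrt(663)/2 ≈ -2.0254e+6 + 167.37*I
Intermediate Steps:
g(c) = 1/4 (g(c) = 3/8 - (c + c)/(8*(c + c)) = 3/8 - 2*c/(8*(2*c)) = 3/8 - 2*c*1/(2*c)/8 = 3/8 - 1/8*1 = 3/8 - 1/8 = 1/4)
C(N) = -6*N**2
C(-581) + sqrt(g(-351) - 28012) = -6*(-581)**2 + sqrt(1/4 - 28012) = -6*337561 + sqrt(-112047/4) = -2025366 + 13*I*sqrt(663)/2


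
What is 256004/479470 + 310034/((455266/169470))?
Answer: 899720404480988/7795942465 ≈ 1.1541e+5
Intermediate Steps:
256004/479470 + 310034/((455266/169470)) = 256004*(1/479470) + 310034/((455266*(1/169470))) = 128002/239735 + 310034/(32519/12105) = 128002/239735 + 310034*(12105/32519) = 128002/239735 + 3752961570/32519 = 899720404480988/7795942465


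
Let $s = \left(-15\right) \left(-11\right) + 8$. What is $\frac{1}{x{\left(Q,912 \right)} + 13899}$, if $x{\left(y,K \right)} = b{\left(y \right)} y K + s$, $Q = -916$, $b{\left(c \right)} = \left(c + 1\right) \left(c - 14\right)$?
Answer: $- \frac{1}{710876808328} \approx -1.4067 \cdot 10^{-12}$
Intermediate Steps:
$b{\left(c \right)} = \left(1 + c\right) \left(-14 + c\right)$
$s = 173$ ($s = 165 + 8 = 173$)
$x{\left(y,K \right)} = 173 + K y \left(-14 + y^{2} - 13 y\right)$ ($x{\left(y,K \right)} = \left(-14 + y^{2} - 13 y\right) y K + 173 = y \left(-14 + y^{2} - 13 y\right) K + 173 = K y \left(-14 + y^{2} - 13 y\right) + 173 = 173 + K y \left(-14 + y^{2} - 13 y\right)$)
$\frac{1}{x{\left(Q,912 \right)} + 13899} = \frac{1}{\left(173 - 912 \left(-916\right) \left(14 - \left(-916\right)^{2} + 13 \left(-916\right)\right)\right) + 13899} = \frac{1}{\left(173 - 912 \left(-916\right) \left(14 - 839056 - 11908\right)\right) + 13899} = \frac{1}{\left(173 - 912 \left(-916\right) \left(-850950\right)\right) + 13899} = \frac{1}{\left(173 - 710876822400\right) + 13899} = \frac{1}{-710876822227 + 13899} = \frac{1}{-710876808328} = - \frac{1}{710876808328}$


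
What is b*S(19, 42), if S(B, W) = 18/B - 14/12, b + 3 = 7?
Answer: -50/57 ≈ -0.87719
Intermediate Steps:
b = 4 (b = -3 + 7 = 4)
S(B, W) = -7/6 + 18/B (S(B, W) = 18/B - 14*1/12 = 18/B - 7/6 = -7/6 + 18/B)
b*S(19, 42) = 4*(-7/6 + 18/19) = 4*(-25/114) = -50/57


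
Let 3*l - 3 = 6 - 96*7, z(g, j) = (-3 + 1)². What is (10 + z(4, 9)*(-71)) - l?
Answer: -53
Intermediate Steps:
z(g, j) = 4 (z(g, j) = (-2)² = 4)
l = -221 (l = 1 + (6 - 96*7)/3 = 1 + (6 - 672)/3 = 1 + (⅓)*(-666) = 1 - 222 = -221)
(10 + z(4, 9)*(-71)) - l = (10 + 4*(-71)) - 1*(-221) = (10 - 284) + 221 = -274 + 221 = -53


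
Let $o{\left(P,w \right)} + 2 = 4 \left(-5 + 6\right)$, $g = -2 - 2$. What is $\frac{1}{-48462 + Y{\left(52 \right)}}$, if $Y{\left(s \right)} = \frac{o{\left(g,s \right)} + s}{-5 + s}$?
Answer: $- \frac{47}{2277660} \approx -2.0635 \cdot 10^{-5}$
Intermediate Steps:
$g = -4$ ($g = -2 - 2 = -4$)
$o{\left(P,w \right)} = 2$ ($o{\left(P,w \right)} = -2 + 4 \left(-5 + 6\right) = -2 + 4 \cdot 1 = -2 + 4 = 2$)
$Y{\left(s \right)} = \frac{2 + s}{-5 + s}$
$\frac{1}{-48462 + Y{\left(52 \right)}} = \frac{1}{-48462 + \frac{2 + 52}{-5 + 52}} = \frac{1}{-48462 + \frac{1}{47} \cdot 54} = \frac{1}{-48462 + \frac{54}{47}} = \frac{1}{- \frac{2277660}{47}} = - \frac{47}{2277660}$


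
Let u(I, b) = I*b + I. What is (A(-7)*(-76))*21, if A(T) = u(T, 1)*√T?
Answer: 22344*I*√7 ≈ 59117.0*I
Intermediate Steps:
u(I, b) = I + I*b
A(T) = 2*T^(3/2) (A(T) = (T*(1 + 1))*√T = (T*2)*√T = (2*T)*√T = 2*T^(3/2))
(A(-7)*(-76))*21 = ((2*(-7)^(3/2))*(-76))*21 = ((2*(-7*I*√7))*(-76))*21 = (-14*I*√7*(-76))*21 = (1064*I*√7)*21 = 22344*I*√7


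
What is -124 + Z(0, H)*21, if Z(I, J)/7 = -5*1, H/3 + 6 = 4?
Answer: -859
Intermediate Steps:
H = -6 (H = -18 + 3*4 = -18 + 12 = -6)
Z(I, J) = -35 (Z(I, J) = 7*(-5*1) = 7*(-5) = -35)
-124 + Z(0, H)*21 = -124 - 35*21 = -124 - 735 = -859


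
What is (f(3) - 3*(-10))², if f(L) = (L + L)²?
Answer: 4356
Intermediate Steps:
f(L) = 4*L² (f(L) = (2*L)² = 4*L²)
(f(3) - 3*(-10))² = (4*3² - 3*(-10))² = (4*9 + 30)² = (36 + 30)² = 66² = 4356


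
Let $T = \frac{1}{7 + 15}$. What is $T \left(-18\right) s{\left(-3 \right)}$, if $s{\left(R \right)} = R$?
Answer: $\frac{27}{11} \approx 2.4545$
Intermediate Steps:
$T = \frac{1}{22} \approx 0.045455$
$T \left(-18\right) s{\left(-3 \right)} = \frac{1}{22} \left(-18\right) \left(-3\right) = \left(- \frac{9}{11}\right) \left(-3\right) = \frac{27}{11}$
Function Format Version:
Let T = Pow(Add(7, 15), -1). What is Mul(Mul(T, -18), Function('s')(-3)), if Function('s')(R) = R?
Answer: Rational(27, 11) ≈ 2.4545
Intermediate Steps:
T = Rational(1, 22) (T = Pow(22, -1) = Rational(1, 22) ≈ 0.045455)
Mul(Mul(T, -18), Function('s')(-3)) = Mul(Mul(Rational(1, 22), -18), -3) = Mul(Rational(-9, 11), -3) = Rational(27, 11)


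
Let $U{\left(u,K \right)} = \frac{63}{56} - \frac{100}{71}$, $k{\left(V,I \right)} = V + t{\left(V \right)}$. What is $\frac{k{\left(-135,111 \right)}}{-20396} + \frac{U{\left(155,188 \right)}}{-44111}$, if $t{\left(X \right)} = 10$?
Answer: $\frac{783791189}{127755689752} \approx 0.0061351$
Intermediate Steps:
$k{\left(V,I \right)} = 10 + V$ ($k{\left(V,I \right)} = V + 10 = 10 + V$)
$U{\left(u,K \right)} = - \frac{161}{568}$ ($U{\left(u,K \right)} = 63 \cdot \frac{1}{56} - \frac{100}{71} = \frac{9}{8} - \frac{100}{71} = - \frac{161}{568}$)
$\frac{k{\left(-135,111 \right)}}{-20396} + \frac{U{\left(155,188 \right)}}{-44111} = \frac{10 - 135}{-20396} - \frac{161}{568 \left(-44111\right)} = \left(-125\right) \left(- \frac{1}{20396}\right) - - \frac{161}{25055048} = \frac{125}{20396} + \frac{161}{25055048} = \frac{783791189}{127755689752}$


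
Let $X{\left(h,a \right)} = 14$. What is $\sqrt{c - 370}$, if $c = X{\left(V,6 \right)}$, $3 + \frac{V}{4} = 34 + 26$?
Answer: $2 i \sqrt{89} \approx 18.868 i$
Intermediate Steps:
$V = 228$ ($V = -12 + 4 \left(34 + 26\right) = -12 + 4 \cdot 60 = -12 + 240 = 228$)
$c = 14$
$\sqrt{c - 370} = \sqrt{14 - 370} = \sqrt{-356} = 2 i \sqrt{89}$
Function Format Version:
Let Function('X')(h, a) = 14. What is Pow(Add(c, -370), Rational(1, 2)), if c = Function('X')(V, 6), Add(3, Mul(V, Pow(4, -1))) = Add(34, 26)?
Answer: Mul(2, I, Pow(89, Rational(1, 2))) ≈ Mul(18.868, I)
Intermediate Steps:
V = 228 (V = Add(-12, Mul(4, Add(34, 26))) = Add(-12, Mul(4, 60)) = Add(-12, 240) = 228)
c = 14
Pow(Add(c, -370), Rational(1, 2)) = Pow(Add(14, -370), Rational(1, 2)) = Pow(-356, Rational(1, 2)) = Mul(2, I, Pow(89, Rational(1, 2)))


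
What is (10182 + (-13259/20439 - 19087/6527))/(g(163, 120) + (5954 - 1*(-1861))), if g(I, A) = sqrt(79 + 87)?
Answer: 3537216556473800/2715868800012609 - 1357856643560*sqrt(166)/8147606400037827 ≈ 1.3003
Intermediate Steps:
g(I, A) = sqrt(166)
(10182 + (-13259/20439 - 19087/6527))/(g(163, 120) + (5954 - 1*(-1861))) = (10182 + (-13259/20439 - 19087/6527))/(sqrt(166) + (5954 - 1*(-1861))) = (10182 + (-13259*1/20439 - 19087*1/6527))/(sqrt(166) + (5954 + 1861)) = (10182 + (-13259/20439 - 19087/6527))/(sqrt(166) + 7815) = (10182 - 476660686/133405353)/(7815 + sqrt(166)) = 1357856643560/(133405353*(7815 + sqrt(166)))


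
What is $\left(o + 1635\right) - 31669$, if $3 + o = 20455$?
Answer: $-9582$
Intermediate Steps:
$o = 20452$ ($o = -3 + 20455 = 20452$)
$\left(o + 1635\right) - 31669 = \left(20452 + 1635\right) - 31669 = 22087 - 31669 = -9582$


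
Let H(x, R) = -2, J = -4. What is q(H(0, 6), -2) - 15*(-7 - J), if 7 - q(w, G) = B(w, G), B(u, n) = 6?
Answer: 46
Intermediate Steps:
q(w, G) = 1 (q(w, G) = 7 - 1*6 = 7 - 6 = 1)
q(H(0, 6), -2) - 15*(-7 - J) = 1 - 15*(-7 - 1*(-4)) = 1 - 15*(-7 + 4) = 1 - 15*(-3) = 1 + 45 = 46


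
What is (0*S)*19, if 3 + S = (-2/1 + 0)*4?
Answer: 0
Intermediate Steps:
S = -11 (S = -3 + (-2/1 + 0)*4 = -3 + (-2*1 + 0)*4 = -3 + (-2 + 0)*4 = -3 - 2*4 = -3 - 8 = -11)
(0*S)*19 = (0*(-11))*19 = 0*19 = 0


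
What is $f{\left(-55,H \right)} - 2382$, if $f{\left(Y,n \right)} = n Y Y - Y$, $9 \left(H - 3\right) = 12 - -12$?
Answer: $\frac{44444}{3} \approx 14815.0$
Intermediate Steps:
$H = \frac{17}{3}$ ($H = 3 + \frac{12 - -12}{9} = 3 + \frac{12 + 12}{9} = 3 + \frac{1}{9} \cdot 24 = 3 + \frac{8}{3} = \frac{17}{3} \approx 5.6667$)
$f{\left(Y,n \right)} = - Y + n Y^{2}$ ($f{\left(Y,n \right)} = Y n Y - Y = n Y^{2} - Y = - Y + n Y^{2}$)
$f{\left(-55,H \right)} - 2382 = - 55 \left(-1 - \frac{935}{3}\right) - 2382 = \left(-55\right) \left(- \frac{938}{3}\right) - 2382 = \frac{51590}{3} - 2382 = \frac{44444}{3}$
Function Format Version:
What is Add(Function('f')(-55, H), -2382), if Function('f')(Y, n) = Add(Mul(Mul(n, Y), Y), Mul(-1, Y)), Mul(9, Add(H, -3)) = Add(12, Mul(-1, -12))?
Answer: Rational(44444, 3) ≈ 14815.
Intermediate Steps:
H = Rational(17, 3) (H = Add(3, Mul(Rational(1, 9), Add(12, Mul(-1, -12)))) = Add(3, Mul(Rational(1, 9), Add(12, 12))) = Add(3, Mul(Rational(1, 9), 24)) = Add(3, Rational(8, 3)) = Rational(17, 3) ≈ 5.6667)
Function('f')(Y, n) = Add(Mul(-1, Y), Mul(n, Pow(Y, 2))) (Function('f')(Y, n) = Add(Mul(Mul(Y, n), Y), Mul(-1, Y)) = Add(Mul(n, Pow(Y, 2)), Mul(-1, Y)) = Add(Mul(-1, Y), Mul(n, Pow(Y, 2))))
Add(Function('f')(-55, H), -2382) = Add(Mul(-55, Add(-1, Mul(-55, Rational(17, 3)))), -2382) = Add(Mul(-55, Add(-1, Rational(-935, 3))), -2382) = Add(Mul(-55, Rational(-938, 3)), -2382) = Add(Rational(51590, 3), -2382) = Rational(44444, 3)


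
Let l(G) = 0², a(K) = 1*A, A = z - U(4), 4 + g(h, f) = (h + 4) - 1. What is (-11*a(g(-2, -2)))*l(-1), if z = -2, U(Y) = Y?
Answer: 0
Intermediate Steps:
g(h, f) = -1 + h (g(h, f) = -4 + ((h + 4) - 1) = -4 + ((4 + h) - 1) = -4 + (3 + h) = -1 + h)
A = -6 (A = -2 - 1*4 = -2 - 4 = -6)
a(K) = -6 (a(K) = 1*(-6) = -6)
l(G) = 0
(-11*a(g(-2, -2)))*l(-1) = -11*(-6)*0 = 66*0 = 0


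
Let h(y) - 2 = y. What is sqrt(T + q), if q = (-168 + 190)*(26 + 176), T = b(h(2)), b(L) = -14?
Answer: sqrt(4430) ≈ 66.558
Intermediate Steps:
h(y) = 2 + y
T = -14
q = 4444 (q = 22*202 = 4444)
sqrt(T + q) = sqrt(-14 + 4444) = sqrt(4430)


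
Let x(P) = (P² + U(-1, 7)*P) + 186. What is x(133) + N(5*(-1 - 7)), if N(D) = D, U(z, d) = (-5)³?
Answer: 1210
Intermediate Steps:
U(z, d) = -125
x(P) = 186 + P² - 125*P (x(P) = (P² - 125*P) + 186 = 186 + P² - 125*P)
x(133) + N(5*(-1 - 7)) = (186 + 133² - 125*133) + 5*(-1 - 7) = (186 + 17689 - 16625) + 5*(-8) = 1250 - 40 = 1210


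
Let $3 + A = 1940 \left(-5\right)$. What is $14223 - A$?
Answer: $23926$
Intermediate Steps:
$A = -9703$ ($A = -3 + 1940 \left(-5\right) = -3 - 9700 = -9703$)
$14223 - A = 14223 - -9703 = 14223 + 9703 = 23926$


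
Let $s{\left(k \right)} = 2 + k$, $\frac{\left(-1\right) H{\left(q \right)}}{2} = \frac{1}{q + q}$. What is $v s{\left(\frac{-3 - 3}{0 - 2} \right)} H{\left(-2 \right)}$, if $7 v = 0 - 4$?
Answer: $- \frac{10}{7} \approx -1.4286$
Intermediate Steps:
$H{\left(q \right)} = - \frac{1}{q}$ ($H{\left(q \right)} = - \frac{2}{q + q} = - \frac{2}{2 q} = - 2 \frac{1}{2 q} = - \frac{1}{q}$)
$v = - \frac{4}{7}$ ($v = \frac{0 - 4}{7} = \frac{1}{7} \left(-4\right) = - \frac{4}{7} \approx -0.57143$)
$v s{\left(\frac{-3 - 3}{0 - 2} \right)} H{\left(-2 \right)} = - \frac{4 \left(2 + \frac{-3 - 3}{0 - 2}\right)}{7} \left(- \frac{1}{-2}\right) = - \frac{4 \left(2 - \frac{6}{-2}\right)}{7} \left(\left(-1\right) \left(- \frac{1}{2}\right)\right) = - \frac{4 \left(2 - -3\right)}{7} \cdot \frac{1}{2} = - \frac{4 \left(2 + 3\right)}{7} \cdot \frac{1}{2} = \left(- \frac{4}{7}\right) 5 \cdot \frac{1}{2} = \left(- \frac{20}{7}\right) \frac{1}{2} = - \frac{10}{7}$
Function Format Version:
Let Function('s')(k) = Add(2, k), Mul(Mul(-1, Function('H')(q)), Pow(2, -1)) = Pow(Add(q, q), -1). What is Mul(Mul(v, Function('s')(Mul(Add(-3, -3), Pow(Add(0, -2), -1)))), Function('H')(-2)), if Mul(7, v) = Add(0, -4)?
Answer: Rational(-10, 7) ≈ -1.4286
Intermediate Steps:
Function('H')(q) = Mul(-1, Pow(q, -1)) (Function('H')(q) = Mul(-2, Pow(Add(q, q), -1)) = Mul(-2, Pow(Mul(2, q), -1)) = Mul(-2, Mul(Rational(1, 2), Pow(q, -1))) = Mul(-1, Pow(q, -1)))
v = Rational(-4, 7) (v = Mul(Rational(1, 7), Add(0, -4)) = Mul(Rational(1, 7), -4) = Rational(-4, 7) ≈ -0.57143)
Mul(Mul(v, Function('s')(Mul(Add(-3, -3), Pow(Add(0, -2), -1)))), Function('H')(-2)) = Mul(Mul(Rational(-4, 7), Add(2, Mul(Add(-3, -3), Pow(Add(0, -2), -1)))), Mul(-1, Pow(-2, -1))) = Mul(Mul(Rational(-4, 7), Add(2, Mul(-6, Pow(-2, -1)))), Mul(-1, Rational(-1, 2))) = Mul(Mul(Rational(-4, 7), Add(2, Mul(-6, Rational(-1, 2)))), Rational(1, 2)) = Mul(Mul(Rational(-4, 7), Add(2, 3)), Rational(1, 2)) = Mul(Mul(Rational(-4, 7), 5), Rational(1, 2)) = Mul(Rational(-20, 7), Rational(1, 2)) = Rational(-10, 7)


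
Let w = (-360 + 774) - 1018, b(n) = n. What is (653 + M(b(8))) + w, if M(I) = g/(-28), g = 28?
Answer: 48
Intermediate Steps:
w = -604 (w = 414 - 1018 = -604)
M(I) = -1 (M(I) = 28/(-28) = 28*(-1/28) = -1)
(653 + M(b(8))) + w = (653 - 1) - 604 = 652 - 604 = 48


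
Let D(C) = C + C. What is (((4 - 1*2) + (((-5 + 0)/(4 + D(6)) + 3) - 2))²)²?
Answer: 3418801/65536 ≈ 52.167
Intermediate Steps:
D(C) = 2*C
(((4 - 1*2) + (((-5 + 0)/(4 + D(6)) + 3) - 2))²)² = (((4 - 1*2) + (((-5 + 0)/(4 + 2*6) + 3) - 2))²)² = (((4 - 2) + ((-5/(4 + 12) + 3) - 2))²)² = ((2 + ((-5/16 + 3) - 2))²)² = ((2 + (43/16 - 2))²)² = ((2 + 11/16)²)² = ((43/16)²)² = (1849/256)² = 3418801/65536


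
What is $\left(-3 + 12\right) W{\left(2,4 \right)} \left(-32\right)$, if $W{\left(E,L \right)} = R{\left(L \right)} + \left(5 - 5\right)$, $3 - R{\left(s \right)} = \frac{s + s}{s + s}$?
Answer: $-576$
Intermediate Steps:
$R{\left(s \right)} = 2$ ($R{\left(s \right)} = 3 - \frac{s + s}{s + s} = 3 - \frac{2 s}{2 s} = 3 - 2 s \frac{1}{2 s} = 3 - 1 = 2$)
$W{\left(E,L \right)} = 2$ ($W{\left(E,L \right)} = 2 + \left(5 - 5\right) = 2 + 0 = 2$)
$\left(-3 + 12\right) W{\left(2,4 \right)} \left(-32\right) = \left(-3 + 12\right) 2 \left(-32\right) = 9 \cdot 2 \left(-32\right) = 18 \left(-32\right) = -576$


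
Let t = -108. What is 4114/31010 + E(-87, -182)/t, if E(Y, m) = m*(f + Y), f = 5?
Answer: -57793616/418635 ≈ -138.05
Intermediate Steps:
E(Y, m) = m*(5 + Y)
4114/31010 + E(-87, -182)/t = 4114/31010 - 182*(5 - 87)/(-108) = 4114*(1/31010) - 182*(-82)*(-1/108) = 2057/15505 + 14924*(-1/108) = 2057/15505 - 3731/27 = -57793616/418635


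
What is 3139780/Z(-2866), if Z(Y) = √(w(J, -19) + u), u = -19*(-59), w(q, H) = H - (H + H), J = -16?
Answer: 313978*√285/57 ≈ 92992.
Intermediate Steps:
w(q, H) = -H (w(q, H) = H - 2*H = -H)
u = 1121
Z(Y) = 2*√285 (Z(Y) = √(-1*(-19) + 1121) = √(19 + 1121) = √1140 = 2*√285)
3139780/Z(-2866) = 3139780/((2*√285)) = 3139780*(√285/570) = 313978*√285/57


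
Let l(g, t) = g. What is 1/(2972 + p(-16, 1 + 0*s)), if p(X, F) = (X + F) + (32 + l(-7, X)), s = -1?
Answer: 1/2982 ≈ 0.00033535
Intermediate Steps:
p(X, F) = 25 + F + X (p(X, F) = (X + F) + (32 - 7) = (F + X) + 25 = 25 + F + X)
1/(2972 + p(-16, 1 + 0*s)) = 1/(2972 + (25 + (1 + 0*(-1)) - 16)) = 1/(2972 + (25 + (1 + 0) - 16)) = 1/(2972 + (25 + 1 - 16)) = 1/(2972 + 10) = 1/2982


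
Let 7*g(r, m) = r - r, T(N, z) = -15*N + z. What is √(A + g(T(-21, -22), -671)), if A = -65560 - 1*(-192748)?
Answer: 6*√3533 ≈ 356.63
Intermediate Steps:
T(N, z) = z - 15*N
g(r, m) = 0 (g(r, m) = (r - r)/7 = (⅐)*0 = 0)
A = 127188 (A = -65560 + 192748 = 127188)
√(A + g(T(-21, -22), -671)) = √(127188 + 0) = √127188 = 6*√3533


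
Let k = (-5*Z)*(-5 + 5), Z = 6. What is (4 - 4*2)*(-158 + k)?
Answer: 632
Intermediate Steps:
k = 0 (k = (-5*6)*(-5 + 5) = -30*0 = 0)
(4 - 4*2)*(-158 + k) = (4 - 4*2)*(-158 + 0) = (4 - 8)*(-158) = -4*(-158) = 632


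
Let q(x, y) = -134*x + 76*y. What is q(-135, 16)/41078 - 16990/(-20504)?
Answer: 273441361/210565828 ≈ 1.2986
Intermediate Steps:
q(-135, 16)/41078 - 16990/(-20504) = (-134*(-135) + 76*16)/41078 - 16990/(-20504) = (18090 + 1216)*(1/41078) - 16990*(-1/20504) = 19306*(1/41078) + 8495/10252 = 9653/20539 + 8495/10252 = 273441361/210565828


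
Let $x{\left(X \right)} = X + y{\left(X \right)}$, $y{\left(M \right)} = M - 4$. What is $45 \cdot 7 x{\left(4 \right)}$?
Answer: $1260$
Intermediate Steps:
$y{\left(M \right)} = -4 + M$ ($y{\left(M \right)} = M - 4 = -4 + M$)
$x{\left(X \right)} = -4 + 2 X$ ($x{\left(X \right)} = X + \left(-4 + X\right) = -4 + 2 X$)
$45 \cdot 7 x{\left(4 \right)} = 45 \cdot 7 \left(-4 + 2 \cdot 4\right) = 315 \left(-4 + 8\right) = 315 \cdot 4 = 1260$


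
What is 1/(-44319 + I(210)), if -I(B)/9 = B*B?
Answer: -1/441219 ≈ -2.2664e-6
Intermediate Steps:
I(B) = -9*B² (I(B) = -9*B*B = -9*B²)
1/(-44319 + I(210)) = 1/(-44319 - 9*210²) = 1/(-44319 - 9*44100) = 1/(-44319 - 396900) = 1/(-441219) = -1/441219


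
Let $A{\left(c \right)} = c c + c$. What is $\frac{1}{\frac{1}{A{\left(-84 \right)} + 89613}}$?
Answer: $96585$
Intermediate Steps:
$A{\left(c \right)} = c + c^{2}$ ($A{\left(c \right)} = c^{2} + c = c + c^{2}$)
$\frac{1}{\frac{1}{A{\left(-84 \right)} + 89613}} = \frac{1}{\frac{1}{- 84 \left(1 - 84\right) + 89613}} = \frac{1}{\frac{1}{\left(-84\right) \left(-83\right) + 89613}} = \frac{1}{\frac{1}{6972 + 89613}} = \frac{1}{\frac{1}{96585}} = 96585$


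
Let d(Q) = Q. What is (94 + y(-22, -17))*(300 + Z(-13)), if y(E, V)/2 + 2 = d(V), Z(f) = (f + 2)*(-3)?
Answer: 18648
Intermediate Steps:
Z(f) = -6 - 3*f (Z(f) = (2 + f)*(-3) = -6 - 3*f)
y(E, V) = -4 + 2*V
(94 + y(-22, -17))*(300 + Z(-13)) = (94 + (-4 + 2*(-17)))*(300 + (-6 - 3*(-13))) = (94 + (-4 - 34))*(300 + (-6 + 39)) = (94 - 38)*(300 + 33) = 56*333 = 18648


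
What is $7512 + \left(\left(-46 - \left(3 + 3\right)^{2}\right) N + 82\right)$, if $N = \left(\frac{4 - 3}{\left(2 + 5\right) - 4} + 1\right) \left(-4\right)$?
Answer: $\frac{24094}{3} \approx 8031.3$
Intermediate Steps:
$N = - \frac{16}{3}$ ($N = \left(1 \frac{1}{7 - 4} + 1\right) \left(-4\right) = \left(1 \cdot \frac{1}{3} + 1\right) \left(-4\right) = \left(\frac{1}{3} + 1\right) \left(-4\right) = \frac{4}{3} \left(-4\right) = - \frac{16}{3} \approx -5.3333$)
$7512 + \left(\left(-46 - \left(3 + 3\right)^{2}\right) N + 82\right) = 7512 + \left(\left(-46 - \left(3 + 3\right)^{2}\right) \left(- \frac{16}{3}\right) + 82\right) = 7512 + \left(\left(-46 - 6^{2}\right) \left(- \frac{16}{3}\right) + 82\right) = 7512 + \left(\left(-46 - 36\right) \left(- \frac{16}{3}\right) + 82\right) = 7512 + \left(\left(-82\right) \left(- \frac{16}{3}\right) + 82\right) = 7512 + \left(\frac{1312}{3} + 82\right) = 7512 + \frac{1558}{3} = \frac{24094}{3}$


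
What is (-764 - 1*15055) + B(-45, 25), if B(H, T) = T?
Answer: -15794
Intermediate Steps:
(-764 - 1*15055) + B(-45, 25) = (-764 - 1*15055) + 25 = (-764 - 15055) + 25 = -15819 + 25 = -15794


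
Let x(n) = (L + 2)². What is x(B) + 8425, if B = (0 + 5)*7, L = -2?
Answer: 8425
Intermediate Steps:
B = 35 (B = 5*7 = 35)
x(n) = 0 (x(n) = (-2 + 2)² = 0² = 0)
x(B) + 8425 = 0 + 8425 = 8425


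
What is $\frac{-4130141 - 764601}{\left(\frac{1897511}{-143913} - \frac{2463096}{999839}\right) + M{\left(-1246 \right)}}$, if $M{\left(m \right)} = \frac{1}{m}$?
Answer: $\frac{18293599852159044}{58488117319} \approx 3.1277 \cdot 10^{5}$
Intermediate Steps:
$\frac{-4130141 - 764601}{\left(\frac{1897511}{-143913} - \frac{2463096}{999839}\right) + M{\left(-1246 \right)}} = \frac{-4130141 - 764601}{\left(\frac{1897511}{-143913} - \frac{2463096}{999839}\right) + \frac{1}{-1246}} = - \frac{4894742}{\left(1897511 \left(- \frac{1}{143913}\right) - \frac{2463096}{999839}\right) - \frac{1}{1246}} = - \frac{4894742}{\left(- \frac{24643}{1869} - \frac{2463096}{999839}\right) - \frac{1}{1246}} = - \frac{4894742}{- \frac{29242558901}{1868699091} - \frac{1}{1246}} = - \frac{4894742}{- \frac{58488117319}{3737398182}} = \left(-4894742\right) \left(- \frac{3737398182}{58488117319}\right) = \frac{18293599852159044}{58488117319}$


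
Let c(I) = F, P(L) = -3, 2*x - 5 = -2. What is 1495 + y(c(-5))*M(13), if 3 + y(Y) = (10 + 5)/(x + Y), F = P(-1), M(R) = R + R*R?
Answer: -871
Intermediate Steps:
x = 3/2 (x = 5/2 + (½)*(-2) = 5/2 - 1 = 3/2 ≈ 1.5000)
M(R) = R + R²
F = -3
c(I) = -3
y(Y) = -3 + 15/(3/2 + Y) (y(Y) = -3 + (10 + 5)/(3/2 + Y) = -3 + 15/(3/2 + Y))
1495 + y(c(-5))*M(13) = 1495 + (3*(7 - 2*(-3))/(3 + 2*(-3)))*(13*(1 + 13)) = 1495 + (3*(7 + 6)/(3 - 6))*(13*14) = 1495 + (3*13/(-3))*182 = 1495 + (3*(-⅓)*13)*182 = 1495 - 13*182 = 1495 - 2366 = -871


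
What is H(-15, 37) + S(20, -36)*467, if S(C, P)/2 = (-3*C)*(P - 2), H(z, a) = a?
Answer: 2129557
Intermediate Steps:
S(C, P) = -6*C*(-2 + P) (S(C, P) = 2*((-3*C)*(P - 2)) = 2*((-3*C)*(-2 + P)) = 2*(-3*C*(-2 + P)) = -6*C*(-2 + P))
H(-15, 37) + S(20, -36)*467 = 37 + (6*20*(2 - 1*(-36)))*467 = 37 + (6*20*(2 + 36))*467 = 37 + (6*20*38)*467 = 37 + 4560*467 = 37 + 2129520 = 2129557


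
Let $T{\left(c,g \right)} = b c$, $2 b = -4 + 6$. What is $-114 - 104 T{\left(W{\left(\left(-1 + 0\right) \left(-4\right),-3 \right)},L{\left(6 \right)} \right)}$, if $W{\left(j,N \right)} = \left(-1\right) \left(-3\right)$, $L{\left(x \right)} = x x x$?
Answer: $-426$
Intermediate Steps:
$b = 1$ ($b = \frac{-4 + 6}{2} = \frac{1}{2} \cdot 2 = 1$)
$L{\left(x \right)} = x^{3}$ ($L{\left(x \right)} = x^{2} x = x^{3}$)
$W{\left(j,N \right)} = 3$
$T{\left(c,g \right)} = c$ ($T{\left(c,g \right)} = 1 c = c$)
$-114 - 104 T{\left(W{\left(\left(-1 + 0\right) \left(-4\right),-3 \right)},L{\left(6 \right)} \right)} = -114 - 312 = -426$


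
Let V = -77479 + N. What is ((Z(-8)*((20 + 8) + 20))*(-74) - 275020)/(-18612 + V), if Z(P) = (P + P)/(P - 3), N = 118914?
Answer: -3082052/251053 ≈ -12.277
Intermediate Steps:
V = 41435 (V = -77479 + 118914 = 41435)
Z(P) = 2*P/(-3 + P) (Z(P) = (2*P)/(-3 + P) = 2*P/(-3 + P))
((Z(-8)*((20 + 8) + 20))*(-74) - 275020)/(-18612 + V) = (((2*(-8)/(-3 - 8))*((20 + 8) + 20))*(-74) - 275020)/(-18612 + 41435) = (((2*(-8)/(-11))*(28 + 20))*(-74) - 275020)/22823 = (((2*(-8)*(-1/11))*48)*(-74) - 275020)*(1/22823) = (((16/11)*48)*(-74) - 275020)*(1/22823) = ((768/11)*(-74) - 275020)*(1/22823) = (-56832/11 - 275020)*(1/22823) = -3082052/11*1/22823 = -3082052/251053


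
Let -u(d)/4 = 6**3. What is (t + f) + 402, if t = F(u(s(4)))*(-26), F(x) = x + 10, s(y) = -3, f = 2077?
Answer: 24683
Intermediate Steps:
u(d) = -864 (u(d) = -4*6**3 = -4*216 = -864)
F(x) = 10 + x
t = 22204 (t = (10 - 864)*(-26) = -854*(-26) = 22204)
(t + f) + 402 = (22204 + 2077) + 402 = 24281 + 402 = 24683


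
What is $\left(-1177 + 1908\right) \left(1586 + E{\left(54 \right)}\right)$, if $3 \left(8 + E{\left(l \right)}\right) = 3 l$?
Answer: $1192992$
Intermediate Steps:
$E{\left(l \right)} = -8 + l$ ($E{\left(l \right)} = -8 + \frac{3 l}{3} = -8 + l$)
$\left(-1177 + 1908\right) \left(1586 + E{\left(54 \right)}\right) = \left(-1177 + 1908\right) \left(1586 + \left(-8 + 54\right)\right) = 731 \left(1586 + 46\right) = 731 \cdot 1632 = 1192992$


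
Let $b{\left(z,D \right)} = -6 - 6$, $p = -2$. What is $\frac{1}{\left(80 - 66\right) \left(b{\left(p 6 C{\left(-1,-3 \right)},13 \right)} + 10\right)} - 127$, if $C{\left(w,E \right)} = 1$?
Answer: $- \frac{3557}{28} \approx -127.04$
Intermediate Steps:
$b{\left(z,D \right)} = -12$ ($b{\left(z,D \right)} = -6 - 6 = -12$)
$\frac{1}{\left(80 - 66\right) \left(b{\left(p 6 C{\left(-1,-3 \right)},13 \right)} + 10\right)} - 127 = \frac{1}{\left(80 - 66\right) \left(-12 + 10\right)} - 127 = \frac{1}{14 \left(-2\right)} - 127 = \frac{1}{14} \left(- \frac{1}{2}\right) - 127 = - \frac{1}{28} - 127 = - \frac{3557}{28}$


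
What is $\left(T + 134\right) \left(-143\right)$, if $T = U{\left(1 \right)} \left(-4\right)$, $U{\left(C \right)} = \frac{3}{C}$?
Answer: $-17446$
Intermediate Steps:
$T = -12$ ($T = \frac{3}{1} \left(-4\right) = 3 \cdot 1 \left(-4\right) = 3 \left(-4\right) = -12$)
$\left(T + 134\right) \left(-143\right) = \left(-12 + 134\right) \left(-143\right) = 122 \left(-143\right) = -17446$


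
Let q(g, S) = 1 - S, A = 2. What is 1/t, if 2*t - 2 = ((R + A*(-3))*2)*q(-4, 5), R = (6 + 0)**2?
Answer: -1/119 ≈ -0.0084034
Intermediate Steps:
R = 36 (R = 6**2 = 36)
t = -119 (t = 1 + (((36 + 2*(-3))*2)*(1 - 1*5))/2 = 1 + (((36 - 6)*2)*(1 - 5))/2 = 1 + ((30*2)*(-4))/2 = 1 + (60*(-4))/2 = 1 + (1/2)*(-240) = 1 - 120 = -119)
1/t = 1/(-119) = -1/119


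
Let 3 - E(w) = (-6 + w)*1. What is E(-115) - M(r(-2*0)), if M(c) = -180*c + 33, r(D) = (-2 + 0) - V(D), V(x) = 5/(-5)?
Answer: -89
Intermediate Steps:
V(x) = -1 (V(x) = 5*(-⅕) = -1)
E(w) = 9 - w (E(w) = 3 - (-6 + w) = 3 + (6 - w) = 9 - w)
r(D) = -1 (r(D) = (-2 + 0) - 1*(-1) = -2 + 1 = -1)
M(c) = 33 - 180*c
E(-115) - M(r(-2*0)) = (9 - 1*(-115)) - (33 - 180*(-1)) = (9 + 115) - (33 + 180) = 124 - 1*213 = 124 - 213 = -89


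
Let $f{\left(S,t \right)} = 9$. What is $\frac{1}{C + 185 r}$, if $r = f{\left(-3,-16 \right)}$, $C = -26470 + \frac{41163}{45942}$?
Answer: $- \frac{15314}{379850049} \approx -4.0316 \cdot 10^{-5}$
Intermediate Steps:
$C = - \frac{405347859}{15314}$ ($C = -26470 + 41163 \cdot \frac{1}{45942} = -26470 + \frac{13721}{15314} = - \frac{405347859}{15314} \approx -26469.0$)
$r = 9$
$\frac{1}{C + 185 r} = \frac{1}{- \frac{405347859}{15314} + 185 \cdot 9} = \frac{1}{- \frac{405347859}{15314} + 1665} = \frac{1}{- \frac{379850049}{15314}} = - \frac{15314}{379850049}$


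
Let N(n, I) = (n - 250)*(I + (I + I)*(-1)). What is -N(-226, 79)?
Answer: -37604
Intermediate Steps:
N(n, I) = -I*(-250 + n) (N(n, I) = (-250 + n)*(I + (2*I)*(-1)) = (-250 + n)*(I - 2*I) = (-250 + n)*(-I) = -I*(-250 + n))
-N(-226, 79) = -79*(250 - 1*(-226)) = -79*(250 + 226) = -79*476 = -1*37604 = -37604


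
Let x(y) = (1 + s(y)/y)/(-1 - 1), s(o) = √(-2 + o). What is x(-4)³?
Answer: 1/64 + 21*I*√6/256 ≈ 0.015625 + 0.20093*I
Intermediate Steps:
x(y) = -½ - √(-2 + y)/(2*y) (x(y) = (1 + √(-2 + y)/y)/(-1 - 1) = (1 + √(-2 + y)/y)/(-2) = (1 + √(-2 + y)/y)*(-½) = -½ - √(-2 + y)/(2*y))
x(-4)³ = ((½)*(-1*(-4) - √(-2 - 4))/(-4))³ = ((½)*(-¼)*(4 - √(-6)))³ = ((½)*(-¼)*(4 - I*√6))³ = (-½ + I*√6/8)³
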